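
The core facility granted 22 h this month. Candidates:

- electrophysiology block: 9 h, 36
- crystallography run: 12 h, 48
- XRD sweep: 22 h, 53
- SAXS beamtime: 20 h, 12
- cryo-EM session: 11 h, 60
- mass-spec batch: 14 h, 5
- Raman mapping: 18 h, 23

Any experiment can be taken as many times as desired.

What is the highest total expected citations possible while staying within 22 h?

120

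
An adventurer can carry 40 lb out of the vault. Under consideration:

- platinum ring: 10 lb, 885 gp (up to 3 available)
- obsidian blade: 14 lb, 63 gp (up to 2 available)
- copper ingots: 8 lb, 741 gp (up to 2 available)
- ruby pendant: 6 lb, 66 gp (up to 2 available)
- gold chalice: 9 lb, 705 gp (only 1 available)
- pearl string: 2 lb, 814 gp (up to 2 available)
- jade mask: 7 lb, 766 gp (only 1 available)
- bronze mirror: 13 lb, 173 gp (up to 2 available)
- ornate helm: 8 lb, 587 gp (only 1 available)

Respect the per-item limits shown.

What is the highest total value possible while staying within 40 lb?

4905

A density-first pass picks platinum ring + 2×copper ingots + 2×pearl string + jade mask — 4761 at 37 lb.
Dropping copper ingots frees 8 lb; slotting in platinum ring (10 lb) lifts the total to 4905 at 39 lb.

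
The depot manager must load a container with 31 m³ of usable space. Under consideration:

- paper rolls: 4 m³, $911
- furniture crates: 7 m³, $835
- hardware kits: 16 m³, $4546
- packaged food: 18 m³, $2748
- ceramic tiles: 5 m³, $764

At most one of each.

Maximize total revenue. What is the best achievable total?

Taking the top-ratio shipments first gives paper rolls + hardware kits + ceramic tiles for 6221 (25 m³).
Dropping ceramic tiles frees 5 m³; slotting in furniture crates (7 m³) lifts the total to 6292 at 27 m³.
The closest alternative, paper rolls + hardware kits + ceramic tiles, reaches only 6221.

6292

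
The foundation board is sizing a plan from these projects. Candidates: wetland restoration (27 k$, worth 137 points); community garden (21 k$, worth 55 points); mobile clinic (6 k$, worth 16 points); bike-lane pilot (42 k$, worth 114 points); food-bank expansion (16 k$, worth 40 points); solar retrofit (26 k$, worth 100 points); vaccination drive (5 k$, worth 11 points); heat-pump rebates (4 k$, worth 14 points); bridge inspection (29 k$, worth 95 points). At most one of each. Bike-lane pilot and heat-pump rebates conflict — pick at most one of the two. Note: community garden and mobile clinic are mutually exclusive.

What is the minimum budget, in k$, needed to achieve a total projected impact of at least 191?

Need the lightest bundle worth ≥ 191.
wetland restoration + food-bank expansion + heat-pump rebates reaches 191 using 47 k$.
No combination under 47 k$ hits 191.

47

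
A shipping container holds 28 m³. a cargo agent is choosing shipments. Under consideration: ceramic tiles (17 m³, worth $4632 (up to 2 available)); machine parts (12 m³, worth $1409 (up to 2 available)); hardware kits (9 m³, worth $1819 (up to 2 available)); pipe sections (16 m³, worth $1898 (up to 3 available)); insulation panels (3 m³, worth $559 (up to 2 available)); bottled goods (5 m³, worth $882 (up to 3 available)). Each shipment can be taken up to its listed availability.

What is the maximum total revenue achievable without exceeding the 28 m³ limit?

6632

Density check — ceramic tiles 272.47, hardware kits 202.11, insulation panels 186.33 are the best per m³.
The ratio heuristic lands on ceramic tiles + hardware kits (6451) but leaves 2 m³ idle.
Dropping hardware kits frees 9 m³; slotting in 2×insulation panels + bottled goods (11 m³) lifts the total to 6632 at 28 m³.
That's the maximum — no swap from here does better than 6632.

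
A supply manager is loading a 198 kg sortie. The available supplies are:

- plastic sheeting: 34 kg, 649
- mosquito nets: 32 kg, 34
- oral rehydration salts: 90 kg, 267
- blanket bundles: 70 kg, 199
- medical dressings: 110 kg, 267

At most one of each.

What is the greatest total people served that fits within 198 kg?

1115

Best packing: plastic sheeting + oral rehydration salts + blanket bundles — 194 kg, 1115 total.
Nothing else within 198 kg beats 1115.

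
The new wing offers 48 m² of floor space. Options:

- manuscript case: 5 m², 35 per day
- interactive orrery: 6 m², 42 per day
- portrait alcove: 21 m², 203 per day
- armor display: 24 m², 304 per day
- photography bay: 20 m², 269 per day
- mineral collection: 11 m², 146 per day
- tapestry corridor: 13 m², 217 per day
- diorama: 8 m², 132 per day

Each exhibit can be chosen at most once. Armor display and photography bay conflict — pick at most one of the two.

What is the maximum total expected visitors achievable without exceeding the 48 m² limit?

By expected visitors per m²: tapestry corridor 16.69, diorama 16.50, photography bay 13.45, mineral collection 13.27 lead.
Taking the top-ratio exhibits first gives manuscript case + photography bay + tapestry corridor + diorama for 653 (46 m²).
But armor display + mineral collection + tapestry corridor fits in 48 m² and reaches 667.

667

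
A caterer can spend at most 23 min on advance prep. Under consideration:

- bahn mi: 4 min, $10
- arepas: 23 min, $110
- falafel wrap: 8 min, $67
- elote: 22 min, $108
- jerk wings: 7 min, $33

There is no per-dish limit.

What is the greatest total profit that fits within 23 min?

167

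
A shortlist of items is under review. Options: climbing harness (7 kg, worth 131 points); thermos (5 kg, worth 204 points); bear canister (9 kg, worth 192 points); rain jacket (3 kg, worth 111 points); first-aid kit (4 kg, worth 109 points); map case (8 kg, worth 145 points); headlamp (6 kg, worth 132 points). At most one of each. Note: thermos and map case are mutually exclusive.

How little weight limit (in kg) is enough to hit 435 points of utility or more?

14

Need the lightest bundle worth ≥ 435.
Taking thermos + rain jacket + headlamp gives 447 (≥ 435) for 14 kg.
Below 14 kg the best achievable stays under 435.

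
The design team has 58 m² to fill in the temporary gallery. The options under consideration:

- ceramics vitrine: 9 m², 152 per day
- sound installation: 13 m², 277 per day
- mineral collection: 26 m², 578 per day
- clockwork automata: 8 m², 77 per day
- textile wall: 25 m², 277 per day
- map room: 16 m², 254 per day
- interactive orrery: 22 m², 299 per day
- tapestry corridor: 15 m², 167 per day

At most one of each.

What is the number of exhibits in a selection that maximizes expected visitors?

3

Optimal total is 1109.
One optimal bundle: sound installation + mineral collection + map room (55 m²).
All optima have 3 exhibits.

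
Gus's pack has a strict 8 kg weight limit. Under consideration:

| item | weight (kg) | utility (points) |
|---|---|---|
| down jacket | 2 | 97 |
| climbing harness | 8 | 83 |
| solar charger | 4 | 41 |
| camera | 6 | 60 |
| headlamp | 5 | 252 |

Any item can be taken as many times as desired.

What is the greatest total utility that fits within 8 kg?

388

By utility per kg: headlamp 50.40, down jacket 48.50, climbing harness 10.38, solar charger 10.25 lead.
The ratio heuristic lands on down jacket + headlamp (349) but leaves 1 kg idle.
Dropping headlamp frees 5 kg; slotting in 3×down jacket (6 kg) lifts the total to 388 at 8 kg.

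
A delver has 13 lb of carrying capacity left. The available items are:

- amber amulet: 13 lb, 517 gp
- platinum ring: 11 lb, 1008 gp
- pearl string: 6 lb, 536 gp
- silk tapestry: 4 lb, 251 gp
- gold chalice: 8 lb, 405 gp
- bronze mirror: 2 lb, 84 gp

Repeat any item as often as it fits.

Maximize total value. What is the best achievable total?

1092

Ranking by ratio (value/lb): platinum ring 91.64, pearl string 89.33, silk tapestry 62.75, gold chalice 50.62.
Taking platinum ring + bronze mirror: 13 lb used, 1092 in value.
No other feasible combination exceeds 1092.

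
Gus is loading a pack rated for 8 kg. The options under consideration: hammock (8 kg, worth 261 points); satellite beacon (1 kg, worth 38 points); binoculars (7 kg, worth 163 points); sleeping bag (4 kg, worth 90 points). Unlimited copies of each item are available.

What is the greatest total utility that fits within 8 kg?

Best packing: 8×satellite beacon — 8 kg, 304 total.
That's the maximum — no swap from here does better than 304.

304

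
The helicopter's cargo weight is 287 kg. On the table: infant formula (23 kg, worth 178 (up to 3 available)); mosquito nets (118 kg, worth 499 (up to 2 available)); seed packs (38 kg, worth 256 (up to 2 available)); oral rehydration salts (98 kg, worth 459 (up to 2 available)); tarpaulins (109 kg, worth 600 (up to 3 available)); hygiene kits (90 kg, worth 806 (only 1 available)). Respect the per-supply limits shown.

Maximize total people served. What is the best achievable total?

2018

Filling by ratio: 3×infant formula + 2×seed packs + hygiene kits for 1852, with 52 kg left unused.
Replace infant formula and seed packs with tarpaulins: the trade gains 166 net, giving 2018 at 283 kg.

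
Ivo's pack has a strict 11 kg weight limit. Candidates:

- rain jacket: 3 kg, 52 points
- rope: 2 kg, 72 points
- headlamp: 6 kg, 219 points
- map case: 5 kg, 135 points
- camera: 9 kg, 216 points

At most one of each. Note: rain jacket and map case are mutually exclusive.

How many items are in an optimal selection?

The maximum utility within 11 kg is 354.
For example headlamp + map case achieves it, using 11 kg.
Any selection reaching 354 contains exactly 2 items.

2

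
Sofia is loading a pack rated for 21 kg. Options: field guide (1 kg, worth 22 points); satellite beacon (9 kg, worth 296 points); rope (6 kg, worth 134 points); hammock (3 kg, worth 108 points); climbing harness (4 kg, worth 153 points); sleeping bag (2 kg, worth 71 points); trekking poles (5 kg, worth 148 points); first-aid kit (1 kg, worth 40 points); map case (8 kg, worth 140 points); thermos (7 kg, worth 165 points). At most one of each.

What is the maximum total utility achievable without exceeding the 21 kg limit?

708

Density check — first-aid kit 40.00, climbing harness 38.25, hammock 36.00, sleeping bag 35.50 are the best per kg.
Filling by ratio: field guide + satellite beacon + hammock + climbing harness + sleeping bag + first-aid kit for 690, with 1 kg left unused.
Replace field guide and hammock with trekking poles: the trade gains 18 net, giving 708 at 21 kg.
The closest alternative, satellite beacon + hammock + climbing harness + trekking poles, reaches only 705.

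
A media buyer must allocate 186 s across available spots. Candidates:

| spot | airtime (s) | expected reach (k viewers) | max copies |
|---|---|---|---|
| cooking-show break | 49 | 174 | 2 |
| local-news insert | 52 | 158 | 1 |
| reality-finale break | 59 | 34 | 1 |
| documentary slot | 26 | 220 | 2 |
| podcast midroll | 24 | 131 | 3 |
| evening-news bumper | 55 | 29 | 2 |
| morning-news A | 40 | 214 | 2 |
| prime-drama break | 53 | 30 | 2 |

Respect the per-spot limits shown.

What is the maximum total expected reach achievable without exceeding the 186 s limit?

1130

Greedy by ratio would take 2×documentary slot + 3×podcast midroll + morning-news A: 164 s used, total 1047.
Replace podcast midroll with morning-news A: the trade gains 83 net, giving 1130 at 180 s.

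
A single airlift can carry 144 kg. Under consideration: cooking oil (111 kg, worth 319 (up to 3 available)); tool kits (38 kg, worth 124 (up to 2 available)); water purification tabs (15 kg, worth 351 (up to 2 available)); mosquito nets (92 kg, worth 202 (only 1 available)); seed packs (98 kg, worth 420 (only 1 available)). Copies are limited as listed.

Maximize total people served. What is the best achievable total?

1122

Density check — water purification tabs 23.40, seed packs 4.29, tool kits 3.26, cooking oil 2.87 are the best per kg.
2×water purification tabs + seed packs uses 128 of the 144 kg and totals 1122.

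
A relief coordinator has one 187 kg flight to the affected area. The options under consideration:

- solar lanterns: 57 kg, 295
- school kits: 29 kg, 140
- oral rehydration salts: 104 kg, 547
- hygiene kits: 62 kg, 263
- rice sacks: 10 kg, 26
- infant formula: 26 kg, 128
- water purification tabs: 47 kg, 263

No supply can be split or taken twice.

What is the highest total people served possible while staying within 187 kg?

Greedy by ratio would take oral rehydration salts + rice sacks + infant formula + water purification tabs: 187 kg used, total 964.
Dropping rice sacks and water purification tabs frees 57 kg; slotting in solar lanterns (57 kg) lifts the total to 970 at 187 kg.
Runner-up oral rehydration salts + rice sacks + infant formula + water purification tabs tops out at 964.

970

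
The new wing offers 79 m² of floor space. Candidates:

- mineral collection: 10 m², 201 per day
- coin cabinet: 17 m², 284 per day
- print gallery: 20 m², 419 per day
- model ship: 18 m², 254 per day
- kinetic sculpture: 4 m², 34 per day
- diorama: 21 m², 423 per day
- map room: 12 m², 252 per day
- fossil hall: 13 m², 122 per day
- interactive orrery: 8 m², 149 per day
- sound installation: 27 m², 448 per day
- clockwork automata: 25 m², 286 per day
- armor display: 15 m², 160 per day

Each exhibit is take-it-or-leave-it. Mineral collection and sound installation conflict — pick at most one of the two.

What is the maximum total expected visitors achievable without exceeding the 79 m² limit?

1527

Taking the top-ratio exhibits first gives mineral collection + print gallery + kinetic sculpture + diorama + map room + interactive orrery for 1478 (75 m²).
The 14 m² tied up in mineral collection and kinetic sculpture is better spent on coin cabinet — total rises to 1527 (78 m²).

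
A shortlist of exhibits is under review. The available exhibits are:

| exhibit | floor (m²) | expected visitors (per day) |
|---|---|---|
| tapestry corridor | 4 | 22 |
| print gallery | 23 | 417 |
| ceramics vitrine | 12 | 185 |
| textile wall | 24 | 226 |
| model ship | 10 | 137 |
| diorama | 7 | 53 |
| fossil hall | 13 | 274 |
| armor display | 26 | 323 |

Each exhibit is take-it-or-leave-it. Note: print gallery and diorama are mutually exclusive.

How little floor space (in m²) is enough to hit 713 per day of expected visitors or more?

Look for the lowest-floor combination reaching 713.
tapestry corridor + print gallery + fossil hall reaches 713 using 40 m².
Below 40 m² the best achievable stays under 713.

40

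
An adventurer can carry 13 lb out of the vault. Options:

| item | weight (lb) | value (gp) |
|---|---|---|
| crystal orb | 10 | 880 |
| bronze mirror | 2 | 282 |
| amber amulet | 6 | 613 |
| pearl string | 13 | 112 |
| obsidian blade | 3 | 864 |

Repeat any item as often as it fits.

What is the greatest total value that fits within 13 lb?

4×obsidian blade uses 12 of the 13 lb and totals 3456.
No other feasible combination exceeds 3456.

3456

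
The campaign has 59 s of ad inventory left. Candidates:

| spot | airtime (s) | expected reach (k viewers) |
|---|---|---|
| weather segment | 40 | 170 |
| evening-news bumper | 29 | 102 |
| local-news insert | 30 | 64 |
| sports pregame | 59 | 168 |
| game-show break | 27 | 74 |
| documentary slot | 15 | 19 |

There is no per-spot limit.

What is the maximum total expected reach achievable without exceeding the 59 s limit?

204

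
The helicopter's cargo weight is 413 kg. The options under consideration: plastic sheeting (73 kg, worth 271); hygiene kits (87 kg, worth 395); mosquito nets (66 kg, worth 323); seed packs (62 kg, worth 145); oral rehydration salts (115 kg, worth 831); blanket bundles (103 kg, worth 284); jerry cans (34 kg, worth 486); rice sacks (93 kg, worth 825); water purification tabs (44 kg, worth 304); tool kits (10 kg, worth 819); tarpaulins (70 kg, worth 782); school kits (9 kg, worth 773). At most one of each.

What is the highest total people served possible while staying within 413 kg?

The ratio heuristic lands on oral rehydration salts + jerry cans + rice sacks + water purification tabs + tool kits + tarpaulins + school kits (4820) but leaves 38 kg idle.
The 44 kg tied up in water purification tabs is better spent on mosquito nets — total rises to 4839 (397 kg).

4839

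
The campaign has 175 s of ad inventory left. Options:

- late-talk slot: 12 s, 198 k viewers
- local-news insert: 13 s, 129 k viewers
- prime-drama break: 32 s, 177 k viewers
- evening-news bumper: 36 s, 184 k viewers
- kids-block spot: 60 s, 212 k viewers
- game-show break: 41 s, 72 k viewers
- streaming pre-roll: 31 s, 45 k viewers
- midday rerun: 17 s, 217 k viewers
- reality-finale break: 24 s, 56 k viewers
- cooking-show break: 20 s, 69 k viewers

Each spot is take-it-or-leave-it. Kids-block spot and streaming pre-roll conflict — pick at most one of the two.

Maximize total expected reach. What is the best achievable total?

Best packing: late-talk slot + local-news insert + prime-drama break + evening-news bumper + kids-block spot + midday rerun — 170 s, 1117 total.
The closest alternative, late-talk slot + local-news insert + prime-drama break + evening-news bumper + game-show break + midday rerun + cooking-show break, reaches only 1046.

1117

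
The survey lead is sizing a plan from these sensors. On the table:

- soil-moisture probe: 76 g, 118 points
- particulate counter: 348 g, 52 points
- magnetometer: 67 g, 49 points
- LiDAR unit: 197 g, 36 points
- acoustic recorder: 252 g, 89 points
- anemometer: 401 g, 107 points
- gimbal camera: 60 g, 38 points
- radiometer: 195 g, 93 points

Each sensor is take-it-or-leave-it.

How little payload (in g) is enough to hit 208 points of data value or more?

271

Need the lightest bundle worth ≥ 208.
soil-moisture probe + radiometer: 211 data value at 271 g.
No combination under 271 g hits 208.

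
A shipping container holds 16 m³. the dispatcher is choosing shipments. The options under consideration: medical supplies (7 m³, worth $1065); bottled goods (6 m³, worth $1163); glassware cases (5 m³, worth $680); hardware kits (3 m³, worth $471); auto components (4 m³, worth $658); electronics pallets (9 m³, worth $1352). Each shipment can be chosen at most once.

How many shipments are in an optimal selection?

3

Optimal total is 2699.
For example medical supplies + bottled goods + hardware kits achieves it, using 16 m³.
Every optimal selection uses 3 shipments.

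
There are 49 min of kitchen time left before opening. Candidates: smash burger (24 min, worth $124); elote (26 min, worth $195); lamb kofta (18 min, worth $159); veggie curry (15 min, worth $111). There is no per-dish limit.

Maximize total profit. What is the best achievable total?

381

By profit per min: lamb kofta 8.83, elote 7.50, veggie curry 7.40 lead.
Greedy by ratio would take 2×lamb kofta: 36 min used, total 318.
Dropping lamb kofta frees 18 min; slotting in 2×veggie curry (30 min) lifts the total to 381 at 48 min.
The spare 1 min is too small for any remaining dish, and no exchange beats 381.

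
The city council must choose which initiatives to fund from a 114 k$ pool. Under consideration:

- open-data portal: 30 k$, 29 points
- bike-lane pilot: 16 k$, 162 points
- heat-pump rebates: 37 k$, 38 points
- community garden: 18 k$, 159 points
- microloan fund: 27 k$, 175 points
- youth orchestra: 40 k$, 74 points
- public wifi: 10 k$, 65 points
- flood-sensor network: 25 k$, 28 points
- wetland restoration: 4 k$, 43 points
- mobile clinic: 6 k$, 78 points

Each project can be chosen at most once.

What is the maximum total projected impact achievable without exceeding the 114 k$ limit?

Density check — mobile clinic 13.00, wetland restoration 10.75, bike-lane pilot 10.12, community garden 8.83 are the best per k$.
The ratio heuristic lands on bike-lane pilot + community garden + microloan fund + public wifi + flood-sensor network + wetland restoration + mobile clinic (710) but leaves 8 k$ idle.
Replace flood-sensor network with open-data portal: the trade gains 1 net, giving 711 at 111 k$.
Nothing else within 114 k$ beats 711.

711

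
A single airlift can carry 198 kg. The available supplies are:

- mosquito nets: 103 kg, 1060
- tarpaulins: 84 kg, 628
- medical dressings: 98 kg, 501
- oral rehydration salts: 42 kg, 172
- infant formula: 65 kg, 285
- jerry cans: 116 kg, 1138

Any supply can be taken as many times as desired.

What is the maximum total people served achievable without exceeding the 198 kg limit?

1688

By people served per kg: mosquito nets 10.29, jerry cans 9.81, tarpaulins 7.48, medical dressings 5.11 lead.
Best packing: mosquito nets + tarpaulins — 187 kg, 1688 total.
Every other selection either busts 198 kg or fails to beat 1688.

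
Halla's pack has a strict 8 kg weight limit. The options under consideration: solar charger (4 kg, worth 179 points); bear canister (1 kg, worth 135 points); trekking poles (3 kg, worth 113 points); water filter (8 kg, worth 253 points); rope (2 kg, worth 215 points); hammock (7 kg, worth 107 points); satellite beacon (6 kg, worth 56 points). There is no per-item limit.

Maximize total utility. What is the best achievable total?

1080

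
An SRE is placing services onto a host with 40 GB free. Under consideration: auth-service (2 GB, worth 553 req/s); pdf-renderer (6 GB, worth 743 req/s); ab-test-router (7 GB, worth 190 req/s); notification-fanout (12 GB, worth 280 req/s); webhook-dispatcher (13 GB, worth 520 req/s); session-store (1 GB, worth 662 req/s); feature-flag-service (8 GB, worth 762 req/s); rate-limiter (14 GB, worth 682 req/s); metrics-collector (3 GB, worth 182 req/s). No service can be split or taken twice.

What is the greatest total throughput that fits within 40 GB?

The ratio heuristic lands on auth-service + pdf-renderer + session-store + feature-flag-service + rate-limiter + metrics-collector (3584) but leaves 6 GB idle.
Dropping rate-limiter frees 14 GB; slotting in ab-test-router + webhook-dispatcher (20 GB) lifts the total to 3612 at 40 GB.
Next best is auth-service + pdf-renderer + ab-test-router + session-store + feature-flag-service + rate-limiter at 3592 (38 GB) — short by 20.

3612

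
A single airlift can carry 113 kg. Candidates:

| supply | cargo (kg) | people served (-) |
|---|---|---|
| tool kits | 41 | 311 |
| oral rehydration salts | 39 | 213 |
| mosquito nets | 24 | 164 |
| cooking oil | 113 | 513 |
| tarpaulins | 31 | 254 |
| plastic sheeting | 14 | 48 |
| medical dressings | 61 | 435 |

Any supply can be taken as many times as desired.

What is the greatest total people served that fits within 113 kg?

A density-first pass picks 3×tarpaulins + plastic sheeting — 810 at 107 kg.
Dropping 2×tarpaulins and plastic sheeting frees 76 kg; slotting in 2×tool kits (82 kg) lifts the total to 876 at 113 kg.
That's the maximum — no swap from here does better than 876.

876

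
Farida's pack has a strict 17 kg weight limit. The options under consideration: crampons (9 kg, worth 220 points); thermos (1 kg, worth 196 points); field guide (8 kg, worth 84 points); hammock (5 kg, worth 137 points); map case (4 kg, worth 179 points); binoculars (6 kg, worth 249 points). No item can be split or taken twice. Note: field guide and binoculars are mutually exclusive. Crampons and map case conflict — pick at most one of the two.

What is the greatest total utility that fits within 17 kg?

By utility per kg: thermos 196.00, map case 44.75, binoculars 41.50, hammock 27.40 lead.
Best packing: thermos + hammock + map case + binoculars — 16 kg, 761 total.
Runner-up crampons + thermos + binoculars tops out at 665.

761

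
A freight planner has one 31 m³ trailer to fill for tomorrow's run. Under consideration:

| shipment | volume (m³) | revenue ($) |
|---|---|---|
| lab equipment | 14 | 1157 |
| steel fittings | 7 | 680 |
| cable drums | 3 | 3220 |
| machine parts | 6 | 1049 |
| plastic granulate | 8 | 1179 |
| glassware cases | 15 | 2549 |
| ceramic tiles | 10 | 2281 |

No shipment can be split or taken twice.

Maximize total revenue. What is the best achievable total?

Greedy by ratio would take cable drums + machine parts + plastic granulate + ceramic tiles: 27 m³ used, total 7729.
Dropping machine parts and plastic granulate frees 14 m³; slotting in glassware cases (15 m³) lifts the total to 8050 at 28 m³.
No other feasible combination exceeds 8050.

8050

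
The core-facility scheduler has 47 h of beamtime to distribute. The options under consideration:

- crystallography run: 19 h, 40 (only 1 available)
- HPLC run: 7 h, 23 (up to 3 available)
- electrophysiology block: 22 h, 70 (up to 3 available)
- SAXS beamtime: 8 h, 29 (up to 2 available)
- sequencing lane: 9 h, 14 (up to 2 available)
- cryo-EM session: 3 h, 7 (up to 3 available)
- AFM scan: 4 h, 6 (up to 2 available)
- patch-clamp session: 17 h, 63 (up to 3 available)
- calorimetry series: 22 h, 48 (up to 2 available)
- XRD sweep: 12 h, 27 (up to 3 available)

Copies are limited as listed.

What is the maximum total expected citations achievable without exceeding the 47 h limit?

The ratio heuristic lands on SAXS beamtime + cryo-EM session + 2×patch-clamp session (162) but leaves 2 h idle.
Replace cryo-EM session and patch-clamp session with 2×HPLC run + SAXS beamtime: the trade gains 5 net, giving 167 at 47 h.

167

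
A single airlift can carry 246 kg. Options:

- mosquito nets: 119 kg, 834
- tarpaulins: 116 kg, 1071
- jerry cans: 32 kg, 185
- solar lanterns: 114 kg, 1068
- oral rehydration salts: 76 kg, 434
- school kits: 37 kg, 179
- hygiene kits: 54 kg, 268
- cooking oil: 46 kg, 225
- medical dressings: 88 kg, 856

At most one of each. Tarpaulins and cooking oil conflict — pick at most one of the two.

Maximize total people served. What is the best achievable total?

2139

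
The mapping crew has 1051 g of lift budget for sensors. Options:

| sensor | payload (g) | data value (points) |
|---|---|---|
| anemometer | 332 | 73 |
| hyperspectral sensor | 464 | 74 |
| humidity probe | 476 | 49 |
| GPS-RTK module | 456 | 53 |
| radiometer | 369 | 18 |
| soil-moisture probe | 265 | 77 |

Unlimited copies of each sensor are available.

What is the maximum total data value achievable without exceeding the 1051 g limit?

231

Best packing: 3×soil-moisture probe — 795 g, 231 total.
Every other selection either busts 1051 g or fails to beat 231.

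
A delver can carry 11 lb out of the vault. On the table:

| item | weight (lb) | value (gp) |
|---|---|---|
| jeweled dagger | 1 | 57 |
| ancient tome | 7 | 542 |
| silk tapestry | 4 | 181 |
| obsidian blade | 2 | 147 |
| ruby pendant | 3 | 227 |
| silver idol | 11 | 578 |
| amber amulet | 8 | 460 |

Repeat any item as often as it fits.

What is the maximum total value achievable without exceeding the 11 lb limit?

Greedy by ratio would take jeweled dagger + ancient tome + ruby pendant: 11 lb used, total 826.
Replace jeweled dagger and ruby pendant with 2×obsidian blade: the trade gains 10 net, giving 836 at 11 lb.
Every other selection either busts 11 lb or fails to beat 836.

836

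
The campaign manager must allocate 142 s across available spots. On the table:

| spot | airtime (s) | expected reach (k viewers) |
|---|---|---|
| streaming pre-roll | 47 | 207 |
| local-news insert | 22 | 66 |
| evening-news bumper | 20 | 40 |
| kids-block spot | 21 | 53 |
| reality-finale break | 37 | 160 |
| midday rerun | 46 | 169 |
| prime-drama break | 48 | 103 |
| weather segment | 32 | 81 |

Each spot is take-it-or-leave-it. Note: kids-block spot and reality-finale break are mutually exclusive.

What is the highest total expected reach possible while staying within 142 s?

536

Best packing: streaming pre-roll + reality-finale break + midday rerun — 130 s, 536 total.
Runner-up streaming pre-roll + local-news insert + reality-finale break + weather segment tops out at 514.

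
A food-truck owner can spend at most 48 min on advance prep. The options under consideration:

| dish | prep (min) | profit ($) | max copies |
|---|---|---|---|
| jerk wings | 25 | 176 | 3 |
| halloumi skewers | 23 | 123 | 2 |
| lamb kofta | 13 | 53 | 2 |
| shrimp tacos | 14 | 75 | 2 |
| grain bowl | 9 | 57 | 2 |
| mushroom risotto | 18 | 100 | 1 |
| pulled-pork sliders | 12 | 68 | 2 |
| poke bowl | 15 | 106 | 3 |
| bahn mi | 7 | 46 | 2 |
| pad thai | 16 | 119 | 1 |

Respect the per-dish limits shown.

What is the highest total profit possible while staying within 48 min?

341

Taking the top-ratio dishes first gives 2×poke bowl + pad thai for 331 (46 min).
Replace 2×poke bowl with jerk wings + bahn mi: the trade gains 10 net, giving 341 at 48 min.
No other feasible combination exceeds 341.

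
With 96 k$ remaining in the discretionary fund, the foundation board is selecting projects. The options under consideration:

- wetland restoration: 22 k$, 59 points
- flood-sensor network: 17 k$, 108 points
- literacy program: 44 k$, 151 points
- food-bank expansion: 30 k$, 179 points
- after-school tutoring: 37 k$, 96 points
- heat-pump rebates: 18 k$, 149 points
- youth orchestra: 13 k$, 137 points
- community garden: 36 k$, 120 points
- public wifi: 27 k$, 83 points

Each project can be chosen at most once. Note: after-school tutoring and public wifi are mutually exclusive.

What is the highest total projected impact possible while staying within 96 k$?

573

By projected impact per k$: youth orchestra 10.54, heat-pump rebates 8.28, flood-sensor network 6.35, food-bank expansion 5.97 lead.
Flood-sensor network + food-bank expansion + heat-pump rebates + youth orchestra uses 78 of the 96 k$ and totals 573.
The closest alternative, food-bank expansion + heat-pump rebates + youth orchestra + public wifi, reaches only 548.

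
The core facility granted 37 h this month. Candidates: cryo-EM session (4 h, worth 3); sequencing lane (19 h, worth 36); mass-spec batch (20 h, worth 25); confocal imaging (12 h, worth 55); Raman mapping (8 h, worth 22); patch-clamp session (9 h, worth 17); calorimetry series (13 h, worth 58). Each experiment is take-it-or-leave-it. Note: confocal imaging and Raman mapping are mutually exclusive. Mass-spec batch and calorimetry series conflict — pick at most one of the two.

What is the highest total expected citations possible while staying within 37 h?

130

Density check — confocal imaging 4.58, calorimetry series 4.46, Raman mapping 2.75 are the best per h.
Confocal imaging + patch-clamp session + calorimetry series uses 34 of the 37 h and totals 130.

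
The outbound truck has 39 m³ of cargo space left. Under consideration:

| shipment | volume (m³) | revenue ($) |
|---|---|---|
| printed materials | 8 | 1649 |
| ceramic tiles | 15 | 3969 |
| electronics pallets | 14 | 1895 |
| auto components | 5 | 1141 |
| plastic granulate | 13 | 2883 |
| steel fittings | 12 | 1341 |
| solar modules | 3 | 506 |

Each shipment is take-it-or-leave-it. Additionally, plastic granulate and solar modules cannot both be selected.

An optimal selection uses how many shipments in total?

3

Optimal total is 8501.
For example printed materials + ceramic tiles + plastic granulate achieves it, using 36 m³.
Every optimal selection uses 3 shipments.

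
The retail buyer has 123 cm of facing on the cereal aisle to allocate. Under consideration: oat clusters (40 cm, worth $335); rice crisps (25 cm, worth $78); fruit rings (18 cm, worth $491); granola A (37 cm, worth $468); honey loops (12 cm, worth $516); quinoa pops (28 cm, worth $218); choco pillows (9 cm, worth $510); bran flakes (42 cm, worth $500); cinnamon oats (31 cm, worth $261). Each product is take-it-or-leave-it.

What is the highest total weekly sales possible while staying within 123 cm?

Fruit rings + granola A + honey loops + choco pillows + bran flakes uses 118 of the 123 cm and totals 2485.
No other feasible combination exceeds 2485.

2485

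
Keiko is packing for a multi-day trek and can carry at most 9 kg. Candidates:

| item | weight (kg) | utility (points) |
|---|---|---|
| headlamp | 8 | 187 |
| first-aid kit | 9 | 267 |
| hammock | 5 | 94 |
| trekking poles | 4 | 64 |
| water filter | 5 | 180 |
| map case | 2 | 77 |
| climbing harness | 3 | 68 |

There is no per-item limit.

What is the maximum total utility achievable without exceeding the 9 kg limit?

A density-first pass picks 4×map case — 308 at 8 kg.
Dropping 2×map case frees 4 kg; slotting in water filter (5 kg) lifts the total to 334 at 9 kg.
That's the maximum — no swap from here does better than 334.

334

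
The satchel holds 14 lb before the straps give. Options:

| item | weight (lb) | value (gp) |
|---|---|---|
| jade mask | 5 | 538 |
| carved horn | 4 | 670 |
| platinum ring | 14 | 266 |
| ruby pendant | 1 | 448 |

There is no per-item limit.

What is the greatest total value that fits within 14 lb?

6272

By value per lb: ruby pendant 448.00, carved horn 167.50, jade mask 107.60 lead.
Best packing: 14×ruby pendant — 14 lb, 6272 total.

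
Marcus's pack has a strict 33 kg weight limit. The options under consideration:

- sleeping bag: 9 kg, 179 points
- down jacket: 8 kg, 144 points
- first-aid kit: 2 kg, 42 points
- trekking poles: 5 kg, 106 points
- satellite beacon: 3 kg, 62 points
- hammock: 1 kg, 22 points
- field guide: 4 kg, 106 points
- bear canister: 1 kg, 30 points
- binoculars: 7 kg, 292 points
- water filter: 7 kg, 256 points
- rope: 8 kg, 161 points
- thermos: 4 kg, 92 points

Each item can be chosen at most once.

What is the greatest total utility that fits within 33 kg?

986

Filling by ratio: first-aid kit + trekking poles + hammock + field guide + bear canister + binoculars + water filter + thermos for 946, with 2 kg left unused.
Dropping hammock frees 1 kg; slotting in satellite beacon (3 kg) lifts the total to 986 at 33 kg.
The closest alternative, first-aid kit + field guide + bear canister + binoculars + water filter + rope + thermos, reaches only 979.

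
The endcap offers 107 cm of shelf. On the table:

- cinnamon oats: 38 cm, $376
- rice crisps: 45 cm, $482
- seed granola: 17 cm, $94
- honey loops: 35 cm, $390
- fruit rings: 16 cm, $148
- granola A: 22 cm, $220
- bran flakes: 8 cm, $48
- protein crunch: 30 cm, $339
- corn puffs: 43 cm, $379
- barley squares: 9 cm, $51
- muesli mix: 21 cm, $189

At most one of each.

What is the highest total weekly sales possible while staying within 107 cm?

1105

By weekly sales per cm: protein crunch 11.30, honey loops 11.14, rice crisps 10.71, granola A 10.00 lead.
A density-first pass picks honey loops + fruit rings + granola A + protein crunch — 1097 at 103 cm.
Dropping fruit rings and granola A frees 38 cm; slotting in cinnamon oats (38 cm) lifts the total to 1105 at 103 cm.
The spare 4 cm is too small for any remaining product, and no exchange beats 1105.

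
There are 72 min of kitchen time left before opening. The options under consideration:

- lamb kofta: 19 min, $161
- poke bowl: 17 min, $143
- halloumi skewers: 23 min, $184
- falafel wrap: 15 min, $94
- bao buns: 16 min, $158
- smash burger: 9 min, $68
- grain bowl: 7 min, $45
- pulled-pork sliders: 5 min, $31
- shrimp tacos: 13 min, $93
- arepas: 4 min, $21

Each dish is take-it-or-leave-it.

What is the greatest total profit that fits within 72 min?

A density-first pass picks lamb kofta + poke bowl + bao buns + smash burger + grain bowl + arepas — 596 at 72 min.
But lamb kofta + halloumi skewers + bao buns + smash burger + pulled-pork sliders fits in 72 min and reaches 602.
Nothing else within 72 min beats 602.

602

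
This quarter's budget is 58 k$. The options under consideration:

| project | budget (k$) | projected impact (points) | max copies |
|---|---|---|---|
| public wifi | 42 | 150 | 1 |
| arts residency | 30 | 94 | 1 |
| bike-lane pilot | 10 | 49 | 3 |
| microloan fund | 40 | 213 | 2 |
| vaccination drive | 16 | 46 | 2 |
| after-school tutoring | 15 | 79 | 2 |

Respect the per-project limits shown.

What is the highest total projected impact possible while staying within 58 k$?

Microloan fund + after-school tutoring uses 55 of the 58 k$ and totals 292.

292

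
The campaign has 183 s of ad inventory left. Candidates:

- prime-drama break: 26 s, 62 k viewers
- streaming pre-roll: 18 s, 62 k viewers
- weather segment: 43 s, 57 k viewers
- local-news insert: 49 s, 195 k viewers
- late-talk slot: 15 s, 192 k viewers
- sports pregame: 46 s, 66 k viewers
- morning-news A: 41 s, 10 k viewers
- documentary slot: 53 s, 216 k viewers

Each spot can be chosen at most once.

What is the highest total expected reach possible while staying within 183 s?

731

Ranking by ratio (expected reach/s): late-talk slot 12.80, documentary slot 4.08, local-news insert 3.98.
The ratio heuristic lands on prime-drama break + streaming pre-roll + local-news insert + late-talk slot + documentary slot (727) but leaves 22 s idle.
The 26 s tied up in prime-drama break is better spent on sports pregame — total rises to 731 (181 s).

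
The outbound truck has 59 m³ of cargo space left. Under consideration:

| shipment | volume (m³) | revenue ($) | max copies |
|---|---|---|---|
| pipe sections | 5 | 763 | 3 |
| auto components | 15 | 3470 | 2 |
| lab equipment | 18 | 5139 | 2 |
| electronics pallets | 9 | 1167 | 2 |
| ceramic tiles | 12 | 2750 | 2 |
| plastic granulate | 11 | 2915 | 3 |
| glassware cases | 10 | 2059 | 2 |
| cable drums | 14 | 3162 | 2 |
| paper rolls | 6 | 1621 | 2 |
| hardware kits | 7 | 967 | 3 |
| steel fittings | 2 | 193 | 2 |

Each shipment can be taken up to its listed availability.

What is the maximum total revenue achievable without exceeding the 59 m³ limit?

Ranking by ratio (revenue/m³): lab equipment 285.50, paper rolls 270.17, plastic granulate 265.00, auto components 231.33.
The ratio ordering already packs tightly: 2×lab equipment + plastic granulate + 2×paper rolls, 59 m³, 16435.
That's the maximum — no swap from here does better than 16435.

16435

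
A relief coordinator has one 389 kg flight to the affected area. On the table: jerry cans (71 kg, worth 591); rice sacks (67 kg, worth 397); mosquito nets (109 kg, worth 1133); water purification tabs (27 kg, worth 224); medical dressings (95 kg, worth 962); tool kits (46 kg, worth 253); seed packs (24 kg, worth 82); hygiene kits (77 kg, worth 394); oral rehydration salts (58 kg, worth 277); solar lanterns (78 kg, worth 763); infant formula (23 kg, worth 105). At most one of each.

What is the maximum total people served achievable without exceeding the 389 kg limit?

Jerry cans + mosquito nets + water purification tabs + medical dressings + solar lanterns uses 380 of the 389 kg and totals 3673.
No other feasible combination exceeds 3673.

3673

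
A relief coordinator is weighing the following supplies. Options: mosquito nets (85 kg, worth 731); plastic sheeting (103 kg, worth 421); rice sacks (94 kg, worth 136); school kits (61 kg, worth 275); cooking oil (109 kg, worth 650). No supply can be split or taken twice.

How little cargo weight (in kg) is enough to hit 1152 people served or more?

Minimise kg subject to total people served ≥ 1152.
mosquito nets + plastic sheeting: 1152 people served at 188 kg.
No combination under 188 kg hits 1152.

188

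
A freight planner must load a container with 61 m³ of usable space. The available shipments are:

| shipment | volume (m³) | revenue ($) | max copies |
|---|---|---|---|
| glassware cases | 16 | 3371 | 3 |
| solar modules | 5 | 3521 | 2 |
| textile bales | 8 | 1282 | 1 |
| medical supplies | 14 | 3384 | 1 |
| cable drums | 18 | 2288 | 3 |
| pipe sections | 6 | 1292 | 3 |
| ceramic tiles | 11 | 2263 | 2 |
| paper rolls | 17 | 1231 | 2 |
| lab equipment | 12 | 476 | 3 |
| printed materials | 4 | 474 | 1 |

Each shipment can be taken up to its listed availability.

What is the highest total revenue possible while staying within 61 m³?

Density check — solar modules 704.20, medical supplies 241.71, pipe sections 215.33 are the best per m³.
Filling by ratio: glassware cases + 2×solar modules + medical supplies + 3×pipe sections for 17673, with 3 m³ left unused.
Replace glassware cases with textile bales + ceramic tiles: the trade gains 174 net, giving 17847 at 61 m³.
That's the maximum — no swap from here does better than 17847.

17847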